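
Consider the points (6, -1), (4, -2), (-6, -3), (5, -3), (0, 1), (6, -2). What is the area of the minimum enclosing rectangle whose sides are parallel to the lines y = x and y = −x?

77

In coordinates u = x + y, v = x − y the rectangle is axis-aligned; the map (x,y)→(u,v) scales areas by 2.
u-values: 5, 2, -9, 2, 1, 4; range = 5 − (-9) = 14.
v-values: 7, 6, -3, 8, -1, 8; range = 8 − (-3) = 11.
Area = (14 × 11) / 2 = 77.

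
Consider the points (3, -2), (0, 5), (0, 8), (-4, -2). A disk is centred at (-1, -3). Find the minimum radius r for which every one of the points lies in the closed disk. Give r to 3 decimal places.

The required radius is the distance from (-1, -3) to the farthest point.
Squared distances: 17, 65, 122, 10.
Maximum is 122, attained at (0, 8).
r = √122 ≈ 11.045.

11.045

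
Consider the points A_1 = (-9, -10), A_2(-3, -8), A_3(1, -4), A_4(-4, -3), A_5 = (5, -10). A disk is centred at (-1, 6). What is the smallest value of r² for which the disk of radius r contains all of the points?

The required radius is the distance from (-1, 6) to the farthest point.
Squared distances: 320, 200, 104, 90, 292.
Maximum is 320, attained at A_1.

320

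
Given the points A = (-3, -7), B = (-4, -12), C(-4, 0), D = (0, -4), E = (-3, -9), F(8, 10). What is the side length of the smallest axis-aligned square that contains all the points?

22

The bounding box has width 12 and height 22.
An axis-aligned square enclosing the set must have side ≥ max(width, height).
So the minimum side is max(12, 22) = 22.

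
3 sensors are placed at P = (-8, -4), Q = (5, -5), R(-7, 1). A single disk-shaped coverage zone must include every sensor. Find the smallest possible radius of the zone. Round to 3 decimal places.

Side lengths²: PQ² = 170, PR² = 26, QR² = 180.
Since QR² = 180 < 170 + 26 = 196, the triangle is acute, so the smallest enclosing circle is the circumcircle.
Circumcentre = (-15/11, -30/11), r² = 5525/121.
r = √(5525/121) ≈ 6.757.

6.757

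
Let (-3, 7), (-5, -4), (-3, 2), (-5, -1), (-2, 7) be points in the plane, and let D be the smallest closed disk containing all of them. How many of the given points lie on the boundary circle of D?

The minimum enclosing circle of a finite set is fixed by two of the points (as a diameter) or three (as a circumcircle).
The farthest pair is (-5, -4)–(-2, 7) with squared distance 130. The circle on this segment as diameter has centre (-3.5, 1.5) and r² = 130/4 = 32.5.
Check (-3, 7): distance² to centre = 30.5 ≤ 32.5, so it lies inside.
All remaining points lie in this disk, and no smaller disk contains both endpoints, so this is the minimum enclosing circle.
The points at distance exactly r from the centre are (-5, -4), (-2, 7) — 2 points.

2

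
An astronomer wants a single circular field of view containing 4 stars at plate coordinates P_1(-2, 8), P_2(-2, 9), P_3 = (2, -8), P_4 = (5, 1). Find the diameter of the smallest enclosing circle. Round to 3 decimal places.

17.464

The farthest pair is P_2–P_3 with squared distance 305. The circle on this segment as diameter has centre (0, 0.5) and r² = 305/4 = 76.25.
Check P_1: distance² to centre = 60.25 ≤ 76.25, so it lies inside.
All remaining points lie in this disk, and no smaller disk contains both endpoints, so this is the minimum enclosing circle.
Diameter = 2r = 2√(76.25) ≈ 17.464.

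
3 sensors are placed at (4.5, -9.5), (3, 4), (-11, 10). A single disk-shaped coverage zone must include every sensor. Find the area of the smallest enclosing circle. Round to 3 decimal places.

487.340

Call the three points A, B, C in the order given.
Side lengths²: AB² = 184.5, AC² = 620.5, BC² = 232.
Since AC² = 620.5 ≥ 232 + 184.5 = 416.5, the angle opposite AC is not acute, so the smallest enclosing circle has AC as diameter.
Centre = midpoint of AC = (-3.25, 0.25), r² = 620.5/4 = 155.125.
Area = π·r² = π·155.125 ≈ 487.340.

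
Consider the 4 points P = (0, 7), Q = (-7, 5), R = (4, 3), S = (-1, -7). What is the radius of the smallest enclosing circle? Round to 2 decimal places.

The minimum enclosing circle is determined by three boundary points: P, Q, S.
Their circumcentre is (-1.8125, 0.09375) with r² = 50.9814453125.
The farthest remaining point R is at distance² 42.2314453125 ≤ 50.9814453125.
r = √(50.9814453125) ≈ 7.14.

7.14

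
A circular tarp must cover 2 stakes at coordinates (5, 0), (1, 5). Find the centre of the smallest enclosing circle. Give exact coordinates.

The smallest circle enclosing two points has them as diameter endpoints.
Centre = midpoint = (3, 2.5); r² = |(5, 0)−(1, 5)|²/4 = 41/4 = 10.25.
Centre = (3, 2.5).

(3, 2.5)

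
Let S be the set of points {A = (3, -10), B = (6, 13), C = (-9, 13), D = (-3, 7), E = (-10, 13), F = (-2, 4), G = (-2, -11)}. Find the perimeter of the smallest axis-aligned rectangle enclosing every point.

Width = max x − min x = 6 − (-10) = 16.
Height = max y − min y = 13 − (-11) = 24.
Perimeter = 2(16 + 24) = 80.

80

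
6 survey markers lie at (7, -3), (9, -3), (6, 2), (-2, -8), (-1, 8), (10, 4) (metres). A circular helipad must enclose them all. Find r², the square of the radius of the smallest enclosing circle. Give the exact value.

By Welzl's lemma the MEC is supported by two points (diametrically opposite) or three points (on a circumcircle).
The minimum enclosing circle is determined by three boundary points: (-2, -8), (-1, 8), (10, 4).
Their circumcentre is (67/30, -7/30) with r² = 35209/450.
The farthest remaining point (9, -3) is at distance² 24049/450 ≤ 35209/450.

35209/450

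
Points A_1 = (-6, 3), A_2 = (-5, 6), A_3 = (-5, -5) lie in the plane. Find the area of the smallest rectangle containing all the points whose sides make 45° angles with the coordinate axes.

In coordinates u = x + y, v = x − y the rectangle is axis-aligned; the map (x,y)→(u,v) scales areas by 2.
u-values: -3, 1, -10; range = 1 − (-10) = 11.
v-values: -9, -11, 0; range = 0 − (-11) = 11.
Area = (11 × 11) / 2 = 60.5.

60.5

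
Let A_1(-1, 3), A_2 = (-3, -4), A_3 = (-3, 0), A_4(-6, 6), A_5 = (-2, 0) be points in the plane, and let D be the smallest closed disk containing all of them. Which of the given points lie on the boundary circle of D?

A_2, A_4

By Welzl's lemma the MEC is supported by two points (diametrically opposite) or three points (on a circumcircle).
The farthest pair is A_2–A_4 with squared distance 109. The circle on this segment as diameter has centre (-4.5, 1) and r² = 109/4 = 27.25.
Check A_1: distance² to centre = 16.25 ≤ 27.25, so it lies inside.
All remaining points lie in this disk, and no smaller disk contains both endpoints, so this is the minimum enclosing circle.
The points at distance exactly r from the centre are A_2, A_4 — 2 points.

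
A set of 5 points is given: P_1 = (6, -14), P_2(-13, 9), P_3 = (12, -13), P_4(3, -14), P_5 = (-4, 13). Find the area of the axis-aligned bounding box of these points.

675

x ranges over [-13, 12], width 25.
y ranges over [-14, 13], height 27.
Area = 25 × 27 = 675.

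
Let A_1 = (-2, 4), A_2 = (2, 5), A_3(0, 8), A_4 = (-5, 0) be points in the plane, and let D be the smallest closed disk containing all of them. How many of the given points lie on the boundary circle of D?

2

The farthest pair is A_3–A_4 with squared distance 89. The circle on this segment as diameter has centre (-2.5, 4) and r² = 89/4 = 22.25.
Check A_1: distance² to centre = 0.25 ≤ 22.25, so it lies inside.
All remaining points lie in this disk, and no smaller disk contains both endpoints, so this is the minimum enclosing circle.
The points at distance exactly r from the centre are A_3, A_4 — 2 points.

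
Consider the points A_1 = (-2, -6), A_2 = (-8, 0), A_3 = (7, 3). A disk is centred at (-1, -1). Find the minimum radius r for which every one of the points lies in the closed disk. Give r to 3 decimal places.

8.944

The required radius is the distance from (-1, -1) to the farthest point.
Squared distances: 26, 50, 80.
Maximum is 80, attained at A_3.
r = √80 ≈ 8.944.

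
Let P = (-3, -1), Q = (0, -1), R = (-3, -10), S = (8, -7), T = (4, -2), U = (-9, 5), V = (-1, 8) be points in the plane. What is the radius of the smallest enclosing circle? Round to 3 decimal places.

10.404

The farthest pair is S–U with squared distance 433. The circle on this segment as diameter has centre (-0.5, -1) and r² = 433/4 = 108.25.
Check P: distance² to centre = 6.25 ≤ 108.25, so it lies inside.
All remaining points lie in this disk, and no smaller disk contains both endpoints, so this is the minimum enclosing circle.
r = √(108.25) ≈ 10.404.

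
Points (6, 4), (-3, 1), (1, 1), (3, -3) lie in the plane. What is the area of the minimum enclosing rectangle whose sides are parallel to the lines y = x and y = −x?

60

In coordinates u = x + y, v = x − y the rectangle is axis-aligned; the map (x,y)→(u,v) scales areas by 2.
u-values: 10, -2, 2, 0; range = 10 − (-2) = 12.
v-values: 2, -4, 0, 6; range = 6 − (-4) = 10.
Area = (12 × 10) / 2 = 60.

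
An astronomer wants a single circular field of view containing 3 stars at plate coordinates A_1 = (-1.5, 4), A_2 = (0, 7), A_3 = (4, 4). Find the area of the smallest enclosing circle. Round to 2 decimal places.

Side lengths²: A_1A_2² = 11.25, A_1A_3² = 30.25, A_2A_3² = 25.
Since A_1A_3² = 30.25 < 25 + 11.25 = 36.25, the triangle is acute, so the smallest enclosing circle is the circumcircle.
Circumcentre = (1.25, 4.5), r² = 7.8125.
Area = π·r² = π·7.8125 ≈ 24.54.

24.54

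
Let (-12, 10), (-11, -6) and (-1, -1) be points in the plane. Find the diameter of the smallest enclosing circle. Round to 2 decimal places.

Call the three points A, B, C in the order given.
Side lengths²: AB² = 257, AC² = 242, BC² = 125.
Since AB² = 257 < 242 + 125 = 367, the triangle is acute, so the smallest enclosing circle is the circumcircle.
Circumcentre = (-53/6, 13/6), r² = 1285/18.
Diameter = 2r = 2√(1285/18) ≈ 16.90.

16.90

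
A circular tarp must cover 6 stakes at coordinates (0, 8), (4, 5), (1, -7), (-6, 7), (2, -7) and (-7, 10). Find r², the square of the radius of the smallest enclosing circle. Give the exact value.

The farthest pair is (2, -7)–(-7, 10) with squared distance 370. The circle on this segment as diameter has centre (-2.5, 1.5) and r² = 370/4 = 92.5.
Check (0, 8): distance² to centre = 48.5 ≤ 92.5, so it lies inside.
All remaining points lie in this disk, and no smaller disk contains both endpoints, so this is the minimum enclosing circle.

92.5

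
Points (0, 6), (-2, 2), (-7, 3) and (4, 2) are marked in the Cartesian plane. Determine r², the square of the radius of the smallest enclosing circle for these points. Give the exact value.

A smallest enclosing disk is always determined by at most three of the input points on its boundary.
The farthest pair is (-7, 3)–(4, 2) with squared distance 122. The circle on this segment as diameter has centre (-1.5, 2.5) and r² = 122/4 = 30.5.
Check (0, 6): distance² to centre = 14.5 ≤ 30.5, so it lies inside.
All remaining points lie in this disk, and no smaller disk contains both endpoints, so this is the minimum enclosing circle.

30.5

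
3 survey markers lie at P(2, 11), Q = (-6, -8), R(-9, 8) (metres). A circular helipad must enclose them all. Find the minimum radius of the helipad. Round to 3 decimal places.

10.308

Side lengths²: PQ² = 425, PR² = 130, QR² = 265.
Since PQ² = 425 ≥ 265 + 130 = 395, the angle opposite PQ is not acute, so the smallest enclosing circle has PQ as diameter.
Centre = midpoint of PQ = (-2, 1.5), r² = 425/4 = 106.25.
r = √(106.25) ≈ 10.308.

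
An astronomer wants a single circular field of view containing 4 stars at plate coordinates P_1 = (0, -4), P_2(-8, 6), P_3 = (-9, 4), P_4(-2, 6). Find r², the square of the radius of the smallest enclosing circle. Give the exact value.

41

The farthest pair is P_1–P_2 with squared distance 164. The circle on this segment as diameter has centre (-4, 1) and r² = 164/4 = 41.
Check P_3: distance² to centre = 34 ≤ 41, so it lies inside.
All remaining points lie in this disk, and no smaller disk contains both endpoints, so this is the minimum enclosing circle.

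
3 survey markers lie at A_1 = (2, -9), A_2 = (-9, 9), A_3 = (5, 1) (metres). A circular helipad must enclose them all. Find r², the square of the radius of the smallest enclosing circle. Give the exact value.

Side lengths²: A_1A_2² = 445, A_1A_3² = 109, A_2A_3² = 260.
Since A_1A_2² = 445 ≥ 260 + 109 = 369, the angle opposite A_1A_2 is not acute, so the smallest enclosing circle has A_1A_2 as diameter.
Centre = midpoint of A_1A_2 = (-3.5, 0), r² = 445/4 = 111.25.

111.25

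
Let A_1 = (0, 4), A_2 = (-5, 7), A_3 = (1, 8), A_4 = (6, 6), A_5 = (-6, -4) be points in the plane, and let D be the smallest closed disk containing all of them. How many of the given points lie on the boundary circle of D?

3

The minimum enclosing circle of a finite set is fixed by two of the points (as a diameter) or three (as a circumcircle).
The farthest pair is A_4–A_5 with squared distance 244. The circle on this segment as diameter has centre (0, 1) and r² = 244/4 = 61.
Check A_1: distance² to centre = 9 ≤ 61, so it lies inside.
All remaining points lie in this disk, and no smaller disk contains both endpoints, so this is the minimum enclosing circle.
The points at distance exactly r from the centre are A_2, A_4, A_5 — 3 points.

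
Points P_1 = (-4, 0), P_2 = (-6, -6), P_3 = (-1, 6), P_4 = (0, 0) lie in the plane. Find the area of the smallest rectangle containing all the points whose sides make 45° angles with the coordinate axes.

In coordinates u = x + y, v = x − y the rectangle is axis-aligned; the map (x,y)→(u,v) scales areas by 2.
u-values: -4, -12, 5, 0; range = 5 − (-12) = 17.
v-values: -4, 0, -7, 0; range = 0 − (-7) = 7.
Area = (17 × 7) / 2 = 59.5.

59.5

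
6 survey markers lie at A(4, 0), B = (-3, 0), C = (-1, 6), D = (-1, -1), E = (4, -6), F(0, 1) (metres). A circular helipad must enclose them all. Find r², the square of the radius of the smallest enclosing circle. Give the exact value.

By Welzl's lemma the MEC is supported by two points (diametrically opposite) or three points (on a circumcircle).
The farthest pair is C–E with squared distance 169. The circle on this segment as diameter has centre (1.5, 0) and r² = 169/4 = 42.25.
Check A: distance² to centre = 6.25 ≤ 42.25, so it lies inside.
All remaining points lie in this disk, and no smaller disk contains both endpoints, so this is the minimum enclosing circle.

42.25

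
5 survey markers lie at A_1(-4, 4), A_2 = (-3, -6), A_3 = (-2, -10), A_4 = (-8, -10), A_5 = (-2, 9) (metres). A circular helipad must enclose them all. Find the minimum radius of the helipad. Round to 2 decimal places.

9.96

The farthest pair is A_4–A_5 with squared distance 397. The circle on this segment as diameter has centre (-5, -0.5) and r² = 397/4 = 99.25.
Check A_1: distance² to centre = 21.25 ≤ 99.25, so it lies inside.
All remaining points lie in this disk, and no smaller disk contains both endpoints, so this is the minimum enclosing circle.
r = √(99.25) ≈ 9.96.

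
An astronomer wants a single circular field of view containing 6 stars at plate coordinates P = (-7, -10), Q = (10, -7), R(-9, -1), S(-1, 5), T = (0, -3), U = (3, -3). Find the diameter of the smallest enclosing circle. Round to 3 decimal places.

The minimum enclosing circle of a finite set is fixed by two of the points (as a diameter) or three (as a circumcircle).
The farthest pair is Q–R with squared distance 397. The circle on this segment as diameter has centre (0.5, -4) and r² = 397/4 = 99.25.
Check P: distance² to centre = 92.25 ≤ 99.25, so it lies inside.
All remaining points lie in this disk, and no smaller disk contains both endpoints, so this is the minimum enclosing circle.
Diameter = 2r = 2√(99.25) ≈ 19.925.

19.925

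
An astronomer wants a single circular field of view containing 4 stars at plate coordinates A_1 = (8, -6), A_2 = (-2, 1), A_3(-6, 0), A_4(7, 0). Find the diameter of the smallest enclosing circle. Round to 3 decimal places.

The farthest pair is A_1–A_3 with squared distance 232. The circle on this segment as diameter has centre (1, -3) and r² = 232/4 = 58.
Check A_2: distance² to centre = 25 ≤ 58, so it lies inside.
All remaining points lie in this disk, and no smaller disk contains both endpoints, so this is the minimum enclosing circle.
Diameter = 2r = 2√58 ≈ 15.232.

15.232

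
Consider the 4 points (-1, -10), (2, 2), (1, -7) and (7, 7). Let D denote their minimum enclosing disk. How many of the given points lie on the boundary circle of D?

2

The minimum enclosing circle of a finite set is fixed by two of the points (as a diameter) or three (as a circumcircle).
The farthest pair is (-1, -10)–(7, 7) with squared distance 353. The circle on this segment as diameter has centre (3, -1.5) and r² = 353/4 = 88.25.
Check (2, 2): distance² to centre = 13.25 ≤ 88.25, so it lies inside.
All remaining points lie in this disk, and no smaller disk contains both endpoints, so this is the minimum enclosing circle.
The points at distance exactly r from the centre are (-1, -10), (7, 7) — 2 points.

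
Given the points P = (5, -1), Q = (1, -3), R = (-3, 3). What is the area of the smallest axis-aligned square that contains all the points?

The bounding box has width 8 and height 6.
An axis-aligned square enclosing the set must have side ≥ max(width, height).
So the minimum side is max(8, 6) = 8.
Area = 8² = 64.

64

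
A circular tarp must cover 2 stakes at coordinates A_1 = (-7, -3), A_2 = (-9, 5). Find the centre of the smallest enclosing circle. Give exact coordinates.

The smallest circle enclosing two points has them as diameter endpoints.
Centre = midpoint = (-8, 1); r² = |A_1A_2|²/4 = 68/4 = 17.
Centre = (-8, 1).

(-8, 1)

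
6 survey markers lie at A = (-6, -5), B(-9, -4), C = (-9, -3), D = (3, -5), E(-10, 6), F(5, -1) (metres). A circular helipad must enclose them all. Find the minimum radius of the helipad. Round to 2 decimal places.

A smallest enclosing disk is always determined by at most three of the input points on its boundary.
The minimum enclosing circle is determined by three boundary points: D, E, F.
Their circumcentre is (-124/37, 25/37) with r² = 99325/1369.
The farthest remaining point B is at distance² 73610/1369 ≤ 99325/1369.
r = √(99325/1369) ≈ 8.52.

8.52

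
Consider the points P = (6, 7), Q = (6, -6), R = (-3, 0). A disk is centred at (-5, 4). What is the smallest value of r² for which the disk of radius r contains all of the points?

221

The required radius is the distance from (-5, 4) to the farthest point.
Squared distances: 130, 221, 20.
Maximum is 221, attained at Q.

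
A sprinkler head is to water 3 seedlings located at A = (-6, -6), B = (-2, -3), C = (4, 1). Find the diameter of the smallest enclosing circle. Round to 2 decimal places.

12.21

Side lengths²: AB² = 25, AC² = 149, BC² = 52.
Since AC² = 149 ≥ 52 + 25 = 77, the angle opposite AC is not acute, so the smallest enclosing circle has AC as diameter.
Centre = midpoint of AC = (-1, -2.5), r² = 149/4 = 37.25.
Diameter = 2r = 2√(37.25) ≈ 12.21.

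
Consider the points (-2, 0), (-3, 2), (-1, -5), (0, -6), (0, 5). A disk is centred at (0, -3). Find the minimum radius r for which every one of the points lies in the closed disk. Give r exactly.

8

The required radius is the distance from (0, -3) to the farthest point.
Squared distances: 13, 34, 5, 9, 64.
Maximum is 64, attained at (0, 5).
r = √64 = 8.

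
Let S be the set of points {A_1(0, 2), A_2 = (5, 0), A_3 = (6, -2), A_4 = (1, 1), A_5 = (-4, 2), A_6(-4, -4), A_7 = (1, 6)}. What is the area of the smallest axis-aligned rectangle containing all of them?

x ranges over [-4, 6], width 10.
y ranges over [-4, 6], height 10.
Area = 10 × 10 = 100.

100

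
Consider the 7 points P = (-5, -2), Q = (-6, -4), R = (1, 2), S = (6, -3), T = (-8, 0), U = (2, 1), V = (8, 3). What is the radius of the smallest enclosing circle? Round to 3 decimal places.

8.139

The minimum enclosing circle of a finite set is fixed by two of the points (as a diameter) or three (as a circumcircle).
The farthest pair is T–V with squared distance 265. The circle on this segment as diameter has centre (0, 1.5) and r² = 265/4 = 66.25.
Check P: distance² to centre = 37.25 ≤ 66.25, so it lies inside.
All remaining points lie in this disk, and no smaller disk contains both endpoints, so this is the minimum enclosing circle.
r = √(66.25) ≈ 8.139.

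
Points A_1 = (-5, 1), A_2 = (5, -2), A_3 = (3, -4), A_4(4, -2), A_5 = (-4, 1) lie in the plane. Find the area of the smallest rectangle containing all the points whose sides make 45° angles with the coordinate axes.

In coordinates u = x + y, v = x − y the rectangle is axis-aligned; the map (x,y)→(u,v) scales areas by 2.
u-values: -4, 3, -1, 2, -3; range = 3 − (-4) = 7.
v-values: -6, 7, 7, 6, -5; range = 7 − (-6) = 13.
Area = (7 × 13) / 2 = 45.5.

45.5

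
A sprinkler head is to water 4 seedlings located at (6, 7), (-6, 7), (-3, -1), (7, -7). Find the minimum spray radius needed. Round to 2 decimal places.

9.55

By Welzl's lemma the MEC is supported by two points (diametrically opposite) or three points (on a circumcircle).
The farthest pair is (-6, 7)–(7, -7) with squared distance 365. The circle on this segment as diameter has centre (0.5, 0) and r² = 365/4 = 91.25.
Check (6, 7): distance² to centre = 79.25 ≤ 91.25, so it lies inside.
All remaining points lie in this disk, and no smaller disk contains both endpoints, so this is the minimum enclosing circle.
r = √(91.25) ≈ 9.55.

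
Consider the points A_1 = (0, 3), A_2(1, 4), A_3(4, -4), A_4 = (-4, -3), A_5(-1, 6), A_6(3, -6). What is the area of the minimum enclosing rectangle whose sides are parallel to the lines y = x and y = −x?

96

In coordinates u = x + y, v = x − y the rectangle is axis-aligned; the map (x,y)→(u,v) scales areas by 2.
u-values: 3, 5, 0, -7, 5, -3; range = 5 − (-7) = 12.
v-values: -3, -3, 8, -1, -7, 9; range = 9 − (-7) = 16.
Area = (12 × 16) / 2 = 96.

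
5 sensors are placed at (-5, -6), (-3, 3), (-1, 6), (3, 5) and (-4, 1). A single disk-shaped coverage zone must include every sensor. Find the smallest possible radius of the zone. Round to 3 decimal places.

6.801

A smallest enclosing disk is always determined by at most three of the input points on its boundary.
The farthest pair is (-5, -6)–(3, 5) with squared distance 185. The circle on this segment as diameter has centre (-1, -0.5) and r² = 185/4 = 46.25.
Check (-3, 3): distance² to centre = 16.25 ≤ 46.25, so it lies inside.
All remaining points lie in this disk, and no smaller disk contains both endpoints, so this is the minimum enclosing circle.
r = √(46.25) ≈ 6.801.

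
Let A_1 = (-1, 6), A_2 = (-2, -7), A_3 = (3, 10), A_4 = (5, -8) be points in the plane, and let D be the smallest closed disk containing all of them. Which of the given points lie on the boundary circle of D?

By Welzl's lemma the MEC is supported by two points (diametrically opposite) or three points (on a circumcircle).
The minimum enclosing circle is determined by three boundary points: A_2, A_3, A_4.
Their circumcentre is (167/62, 53/62) with r² = 160925/1922.
The farthest remaining point A_1 is at distance² 77101/1922 ≤ 160925/1922.
The points at distance exactly r from the centre are A_2, A_3, A_4 — 3 points.

A_2, A_3, A_4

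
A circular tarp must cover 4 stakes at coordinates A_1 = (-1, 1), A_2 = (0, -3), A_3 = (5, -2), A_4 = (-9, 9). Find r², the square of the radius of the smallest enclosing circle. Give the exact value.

A smallest enclosing disk is always determined by at most three of the input points on its boundary.
The farthest pair is A_3–A_4 with squared distance 317. The circle on this segment as diameter has centre (-2, 3.5) and r² = 317/4 = 79.25.
Check A_1: distance² to centre = 7.25 ≤ 79.25, so it lies inside.
All remaining points lie in this disk, and no smaller disk contains both endpoints, so this is the minimum enclosing circle.

79.25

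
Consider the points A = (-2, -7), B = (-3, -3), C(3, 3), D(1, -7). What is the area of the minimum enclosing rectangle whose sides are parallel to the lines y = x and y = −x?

In coordinates u = x + y, v = x − y the rectangle is axis-aligned; the map (x,y)→(u,v) scales areas by 2.
u-values: -9, -6, 6, -6; range = 6 − (-9) = 15.
v-values: 5, 0, 0, 8; range = 8 − 0 = 8.
Area = (15 × 8) / 2 = 60.

60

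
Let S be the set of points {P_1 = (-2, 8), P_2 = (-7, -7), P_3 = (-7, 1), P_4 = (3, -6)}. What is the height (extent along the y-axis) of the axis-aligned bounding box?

15

max y = 8, min y = -7, so height = 15.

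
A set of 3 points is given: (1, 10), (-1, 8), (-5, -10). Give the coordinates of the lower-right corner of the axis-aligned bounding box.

x-range [-5, 1], y-range [-10, 10].
The lower-right corner is (1, -10).

(1, -10)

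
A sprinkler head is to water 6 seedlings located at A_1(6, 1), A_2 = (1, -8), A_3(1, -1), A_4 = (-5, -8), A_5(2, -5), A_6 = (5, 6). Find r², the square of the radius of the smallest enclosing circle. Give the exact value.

The farthest pair is A_4–A_6 with squared distance 296. The circle on this segment as diameter has centre (0, -1) and r² = 296/4 = 74.
Check A_1: distance² to centre = 40 ≤ 74, so it lies inside.
All remaining points lie in this disk, and no smaller disk contains both endpoints, so this is the minimum enclosing circle.

74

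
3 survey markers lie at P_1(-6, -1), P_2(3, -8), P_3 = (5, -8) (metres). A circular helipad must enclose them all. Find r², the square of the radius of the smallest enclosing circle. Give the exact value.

Side lengths²: P_1P_2² = 130, P_1P_3² = 170, P_2P_3² = 4.
Since P_1P_3² = 170 ≥ 130 + 4 = 134, the angle opposite P_1P_3 is not acute, so the smallest enclosing circle has P_1P_3 as diameter.
Centre = midpoint of P_1P_3 = (-0.5, -4.5), r² = 170/4 = 42.5.

42.5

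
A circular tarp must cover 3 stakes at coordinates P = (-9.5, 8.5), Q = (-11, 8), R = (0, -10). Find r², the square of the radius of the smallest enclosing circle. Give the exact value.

111.25

Side lengths²: PQ² = 2.5, PR² = 432.5, QR² = 445.
Since QR² = 445 ≥ 432.5 + 2.5 = 435, the angle opposite QR is not acute, so the smallest enclosing circle has QR as diameter.
Centre = midpoint of QR = (-5.5, -1), r² = 445/4 = 111.25.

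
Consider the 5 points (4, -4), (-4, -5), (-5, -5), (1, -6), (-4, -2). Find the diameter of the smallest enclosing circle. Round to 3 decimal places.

9.055

The farthest pair is (4, -4)–(-5, -5) with squared distance 82. The circle on this segment as diameter has centre (-0.5, -4.5) and r² = 82/4 = 20.5.
Check (-4, -5): distance² to centre = 12.5 ≤ 20.5, so it lies inside.
All remaining points lie in this disk, and no smaller disk contains both endpoints, so this is the minimum enclosing circle.
Diameter = 2r = 2√(20.5) ≈ 9.055.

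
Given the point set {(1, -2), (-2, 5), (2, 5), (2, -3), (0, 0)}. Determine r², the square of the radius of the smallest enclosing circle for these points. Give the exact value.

20

By Welzl's lemma the MEC is supported by two points (diametrically opposite) or three points (on a circumcircle).
The farthest pair is (-2, 5)–(2, -3) with squared distance 80. The circle on this segment as diameter has centre (0, 1) and r² = 80/4 = 20.
Check (1, -2): distance² to centre = 10 ≤ 20, so it lies inside.
All remaining points lie in this disk, and no smaller disk contains both endpoints, so this is the minimum enclosing circle.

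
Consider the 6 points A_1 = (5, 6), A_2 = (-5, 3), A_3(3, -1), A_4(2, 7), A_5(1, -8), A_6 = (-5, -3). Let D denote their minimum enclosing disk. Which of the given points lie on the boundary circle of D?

The farthest pair is A_4–A_5 with squared distance 226. The circle on this segment as diameter has centre (1.5, -0.5) and r² = 226/4 = 56.5.
Check A_1: distance² to centre = 54.5 ≤ 56.5, so it lies inside.
All remaining points lie in this disk, and no smaller disk contains both endpoints, so this is the minimum enclosing circle.
The points at distance exactly r from the centre are A_4, A_5 — 2 points.

A_4, A_5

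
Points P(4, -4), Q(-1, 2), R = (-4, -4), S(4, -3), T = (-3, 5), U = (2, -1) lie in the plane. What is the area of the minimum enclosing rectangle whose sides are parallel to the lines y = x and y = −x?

80

In coordinates u = x + y, v = x − y the rectangle is axis-aligned; the map (x,y)→(u,v) scales areas by 2.
u-values: 0, 1, -8, 1, 2, 1; range = 2 − (-8) = 10.
v-values: 8, -3, 0, 7, -8, 3; range = 8 − (-8) = 16.
Area = (10 × 16) / 2 = 80.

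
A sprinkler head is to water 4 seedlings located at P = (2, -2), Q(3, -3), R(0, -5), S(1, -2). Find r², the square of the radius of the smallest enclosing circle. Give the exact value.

By Welzl's lemma the MEC is supported by two points (diametrically opposite) or three points (on a circumcircle).
The minimum enclosing circle is determined by three boundary points: P, Q, R.
Their circumcentre is (1.3, -3.7) with r² = 3.38.
The farthest remaining point S is at distance² 2.98 ≤ 3.38.

3.38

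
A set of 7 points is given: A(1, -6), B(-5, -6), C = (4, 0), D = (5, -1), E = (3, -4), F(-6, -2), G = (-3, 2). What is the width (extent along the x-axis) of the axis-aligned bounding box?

max x = 5, min x = -6, so width = 11.

11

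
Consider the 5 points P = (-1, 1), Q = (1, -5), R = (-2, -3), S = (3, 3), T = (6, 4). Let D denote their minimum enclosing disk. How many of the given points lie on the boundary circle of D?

3

By Welzl's lemma the MEC is supported by two points (diametrically opposite) or three points (on a circumcircle).
The minimum enclosing circle is determined by three boundary points: Q, R, T.
Their circumcentre is (169/74, 13/74) with r² = 77857/2738.
The farthest remaining point P is at distance² 31385/2738 ≤ 77857/2738.
The points at distance exactly r from the centre are Q, R, T — 3 points.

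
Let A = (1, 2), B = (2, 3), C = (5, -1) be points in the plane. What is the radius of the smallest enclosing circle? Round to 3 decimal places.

Side lengths²: AB² = 2, AC² = 25, BC² = 25.
Since BC² = 25 < 25 + 2 = 27, the triangle is acute, so the smallest enclosing circle is the circumcircle.
Circumcentre = (45/14, 11/14), r² = 625/98.
r = √(625/98) ≈ 2.525.

2.525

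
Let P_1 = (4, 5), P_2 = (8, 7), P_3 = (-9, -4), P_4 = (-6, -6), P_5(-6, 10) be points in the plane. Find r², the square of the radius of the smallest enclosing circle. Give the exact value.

102.5

The minimum enclosing circle of a finite set is fixed by two of the points (as a diameter) or three (as a circumcircle).
The farthest pair is P_2–P_3 with squared distance 410. The circle on this segment as diameter has centre (-0.5, 1.5) and r² = 410/4 = 102.5.
Check P_1: distance² to centre = 32.5 ≤ 102.5, so it lies inside.
All remaining points lie in this disk, and no smaller disk contains both endpoints, so this is the minimum enclosing circle.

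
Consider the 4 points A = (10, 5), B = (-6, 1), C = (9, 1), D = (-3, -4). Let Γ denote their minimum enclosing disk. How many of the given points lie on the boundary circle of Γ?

A smallest enclosing disk is always determined by at most three of the input points on its boundary.
The minimum enclosing circle is determined by three boundary points: A, B, D.
Their circumcentre is (49/23, 57/23) with r² = 36125/529.
The farthest remaining point C is at distance² 26120/529 ≤ 36125/529.
The points at distance exactly r from the centre are A, B, D — 3 points.

3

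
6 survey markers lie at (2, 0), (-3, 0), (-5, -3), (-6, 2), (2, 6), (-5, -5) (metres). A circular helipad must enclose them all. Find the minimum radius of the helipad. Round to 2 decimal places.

The farthest pair is (2, 6)–(-5, -5) with squared distance 170. The circle on this segment as diameter has centre (-1.5, 0.5) and r² = 170/4 = 42.5.
Check (2, 0): distance² to centre = 12.5 ≤ 42.5, so it lies inside.
All remaining points lie in this disk, and no smaller disk contains both endpoints, so this is the minimum enclosing circle.
r = √(42.5) ≈ 6.52.

6.52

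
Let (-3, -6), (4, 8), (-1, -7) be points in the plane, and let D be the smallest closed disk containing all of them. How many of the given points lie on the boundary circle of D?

Call the three points A, B, C in the order given.
Side lengths²: AB² = 245, AC² = 5, BC² = 250.
Since BC² = 250 ≥ 245 + 5 = 250, the angle opposite BC is not acute, so the smallest enclosing circle has BC as diameter.
Centre = midpoint of BC = (1.5, 0.5), r² = 250/4 = 62.5.
The points at distance exactly r from the centre are (-3, -6), (4, 8), (-1, -7) — 3 points.

3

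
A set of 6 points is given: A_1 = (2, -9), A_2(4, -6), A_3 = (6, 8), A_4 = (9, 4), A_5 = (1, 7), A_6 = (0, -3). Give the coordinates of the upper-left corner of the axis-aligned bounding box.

(0, 8)

x-range [0, 9], y-range [-9, 8].
The upper-left corner is (0, 8).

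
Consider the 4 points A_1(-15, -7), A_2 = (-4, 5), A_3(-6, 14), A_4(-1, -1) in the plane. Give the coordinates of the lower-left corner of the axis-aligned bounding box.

x-range [-15, -1], y-range [-7, 14].
The lower-left corner is (-15, -7).

(-15, -7)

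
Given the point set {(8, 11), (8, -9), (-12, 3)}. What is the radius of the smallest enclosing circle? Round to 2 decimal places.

Call the three points A, B, C in the order given.
Side lengths²: AB² = 400, AC² = 464, BC² = 544.
Since BC² = 544 < 464 + 400 = 864, the triangle is acute, so the smallest enclosing circle is the circumcircle.
Circumcentre = (0.4, 1), r² = 157.76.
r = √(157.76) ≈ 12.56.

12.56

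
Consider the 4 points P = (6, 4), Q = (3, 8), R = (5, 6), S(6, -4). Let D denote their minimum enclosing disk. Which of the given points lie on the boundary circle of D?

A smallest enclosing disk is always determined by at most three of the input points on its boundary.
The farthest pair is Q–S with squared distance 153. The circle on this segment as diameter has centre (4.5, 2) and r² = 153/4 = 38.25.
Check P: distance² to centre = 6.25 ≤ 38.25, so it lies inside.
All remaining points lie in this disk, and no smaller disk contains both endpoints, so this is the minimum enclosing circle.
The points at distance exactly r from the centre are Q, S — 2 points.

Q, S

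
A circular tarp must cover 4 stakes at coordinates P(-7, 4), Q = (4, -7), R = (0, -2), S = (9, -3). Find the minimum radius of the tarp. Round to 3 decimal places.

The minimum enclosing circle of a finite set is fixed by two of the points (as a diameter) or three (as a circumcircle).
The farthest pair is P–S with squared distance 305. The circle on this segment as diameter has centre (1, 0.5) and r² = 305/4 = 76.25.
Check Q: distance² to centre = 65.25 ≤ 76.25, so it lies inside.
All remaining points lie in this disk, and no smaller disk contains both endpoints, so this is the minimum enclosing circle.
r = √(76.25) ≈ 8.732.

8.732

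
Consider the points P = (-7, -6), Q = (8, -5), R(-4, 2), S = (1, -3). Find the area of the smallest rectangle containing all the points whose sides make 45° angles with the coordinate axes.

In coordinates u = x + y, v = x − y the rectangle is axis-aligned; the map (x,y)→(u,v) scales areas by 2.
u-values: -13, 3, -2, -2; range = 3 − (-13) = 16.
v-values: -1, 13, -6, 4; range = 13 − (-6) = 19.
Area = (16 × 19) / 2 = 152.

152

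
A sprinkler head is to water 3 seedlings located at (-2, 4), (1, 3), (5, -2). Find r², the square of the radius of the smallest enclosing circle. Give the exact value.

Call the three points A, B, C in the order given.
Side lengths²: AB² = 10, AC² = 85, BC² = 41.
Since AC² = 85 ≥ 41 + 10 = 51, the angle opposite AC is not acute, so the smallest enclosing circle has AC as diameter.
Centre = midpoint of AC = (1.5, 1), r² = 85/4 = 21.25.

21.25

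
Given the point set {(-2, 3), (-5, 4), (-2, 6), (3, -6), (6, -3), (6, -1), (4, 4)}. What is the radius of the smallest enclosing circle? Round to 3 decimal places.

6.559

A smallest enclosing disk is always determined by at most three of the input points on its boundary.
The minimum enclosing circle is determined by three boundary points: (-5, 4), (3, -6), (6, -3).
Their circumcentre is (1/9, -1/9) with r² = 3485/81.
The farthest remaining point (-2, 6) is at distance² 3386/81 ≤ 3485/81.
r = √(3485/81) ≈ 6.559.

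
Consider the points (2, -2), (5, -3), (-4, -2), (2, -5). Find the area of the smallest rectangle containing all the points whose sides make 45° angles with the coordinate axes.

40

In coordinates u = x + y, v = x − y the rectangle is axis-aligned; the map (x,y)→(u,v) scales areas by 2.
u-values: 0, 2, -6, -3; range = 2 − (-6) = 8.
v-values: 4, 8, -2, 7; range = 8 − (-2) = 10.
Area = (8 × 10) / 2 = 40.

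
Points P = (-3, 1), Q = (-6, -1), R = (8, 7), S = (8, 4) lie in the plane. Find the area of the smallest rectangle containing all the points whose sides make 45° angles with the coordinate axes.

99

In coordinates u = x + y, v = x − y the rectangle is axis-aligned; the map (x,y)→(u,v) scales areas by 2.
u-values: -2, -7, 15, 12; range = 15 − (-7) = 22.
v-values: -4, -5, 1, 4; range = 4 − (-5) = 9.
Area = (22 × 9) / 2 = 99.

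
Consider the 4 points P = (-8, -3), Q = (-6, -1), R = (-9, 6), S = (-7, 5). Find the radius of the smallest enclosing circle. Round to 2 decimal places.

4.53

A smallest enclosing disk is always determined by at most three of the input points on its boundary.
The farthest pair is P–R with squared distance 82. The circle on this segment as diameter has centre (-8.5, 1.5) and r² = 82/4 = 20.5.
Check Q: distance² to centre = 12.5 ≤ 20.5, so it lies inside.
All remaining points lie in this disk, and no smaller disk contains both endpoints, so this is the minimum enclosing circle.
r = √(20.5) ≈ 4.53.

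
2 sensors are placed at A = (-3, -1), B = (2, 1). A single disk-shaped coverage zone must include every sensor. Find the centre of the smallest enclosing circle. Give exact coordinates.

(-0.5, 0)

The smallest circle enclosing two points has them as diameter endpoints.
Centre = midpoint = (-0.5, 0); r² = |AB|²/4 = 29/4 = 7.25.
Centre = (-0.5, 0).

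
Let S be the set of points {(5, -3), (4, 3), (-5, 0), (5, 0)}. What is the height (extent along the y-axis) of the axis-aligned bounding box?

6

max y = 3, min y = -3, so height = 6.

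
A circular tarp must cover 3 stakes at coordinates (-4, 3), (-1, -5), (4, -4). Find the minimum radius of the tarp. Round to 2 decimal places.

Call the three points A, B, C in the order given.
Side lengths²: AB² = 73, AC² = 113, BC² = 26.
Since AC² = 113 ≥ 73 + 26 = 99, the angle opposite AC is not acute, so the smallest enclosing circle has AC as diameter.
Centre = midpoint of AC = (0, -0.5), r² = 113/4 = 28.25.
r = √(28.25) ≈ 5.32.

5.32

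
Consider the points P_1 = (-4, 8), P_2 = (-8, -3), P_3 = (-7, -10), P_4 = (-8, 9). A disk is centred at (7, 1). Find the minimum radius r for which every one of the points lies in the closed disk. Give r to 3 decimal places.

17.804

The required radius is the distance from (7, 1) to the farthest point.
Squared distances: 170, 241, 317, 289.
Maximum is 317, attained at P_3.
r = √317 ≈ 17.804.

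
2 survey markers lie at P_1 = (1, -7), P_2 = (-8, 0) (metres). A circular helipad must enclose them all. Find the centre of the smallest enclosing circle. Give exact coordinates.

The smallest circle enclosing two points has them as diameter endpoints.
Centre = midpoint = (-3.5, -3.5); r² = |P_1P_2|²/4 = 130/4 = 32.5.
Centre = (-3.5, -3.5).

(-3.5, -3.5)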